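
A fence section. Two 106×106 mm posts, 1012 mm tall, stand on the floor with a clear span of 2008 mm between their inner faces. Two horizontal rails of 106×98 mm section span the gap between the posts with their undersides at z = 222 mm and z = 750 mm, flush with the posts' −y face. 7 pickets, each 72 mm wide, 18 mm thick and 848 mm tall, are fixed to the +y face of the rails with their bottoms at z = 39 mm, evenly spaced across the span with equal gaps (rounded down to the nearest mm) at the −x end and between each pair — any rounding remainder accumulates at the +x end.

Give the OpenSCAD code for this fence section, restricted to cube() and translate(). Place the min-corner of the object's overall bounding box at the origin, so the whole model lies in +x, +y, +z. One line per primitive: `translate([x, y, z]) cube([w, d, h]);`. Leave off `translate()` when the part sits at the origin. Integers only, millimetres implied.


cube([106, 106, 1012]);
translate([2114, 0, 0]) cube([106, 106, 1012]);
translate([106, 0, 222]) cube([2008, 106, 98]);
translate([106, 0, 750]) cube([2008, 106, 98]);
translate([294, 106, 39]) cube([72, 18, 848]);
translate([554, 106, 39]) cube([72, 18, 848]);
translate([814, 106, 39]) cube([72, 18, 848]);
translate([1074, 106, 39]) cube([72, 18, 848]);
translate([1334, 106, 39]) cube([72, 18, 848]);
translate([1594, 106, 39]) cube([72, 18, 848]);
translate([1854, 106, 39]) cube([72, 18, 848]);


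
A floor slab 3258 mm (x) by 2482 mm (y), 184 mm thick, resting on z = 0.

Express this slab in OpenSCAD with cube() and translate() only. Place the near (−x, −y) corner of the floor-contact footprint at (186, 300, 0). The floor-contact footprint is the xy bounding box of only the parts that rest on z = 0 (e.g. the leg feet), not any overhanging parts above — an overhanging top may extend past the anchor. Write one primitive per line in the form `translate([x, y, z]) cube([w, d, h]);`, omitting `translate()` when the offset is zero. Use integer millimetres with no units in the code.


translate([186, 300, 0]) cube([3258, 2482, 184]);


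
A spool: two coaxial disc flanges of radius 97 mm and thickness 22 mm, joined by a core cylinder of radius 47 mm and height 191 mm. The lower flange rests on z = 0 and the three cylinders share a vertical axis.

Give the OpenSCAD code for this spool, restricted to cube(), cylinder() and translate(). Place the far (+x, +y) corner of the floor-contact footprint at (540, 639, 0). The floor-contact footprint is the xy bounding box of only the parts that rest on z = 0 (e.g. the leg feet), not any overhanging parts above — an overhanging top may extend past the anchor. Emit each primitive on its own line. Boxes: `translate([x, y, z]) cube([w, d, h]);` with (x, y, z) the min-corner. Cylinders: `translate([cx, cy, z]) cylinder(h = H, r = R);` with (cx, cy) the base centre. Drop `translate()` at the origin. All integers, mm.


translate([443, 542, 0]) cylinder(h = 22, r = 97);
translate([443, 542, 22]) cylinder(h = 191, r = 47);
translate([443, 542, 213]) cylinder(h = 22, r = 97);


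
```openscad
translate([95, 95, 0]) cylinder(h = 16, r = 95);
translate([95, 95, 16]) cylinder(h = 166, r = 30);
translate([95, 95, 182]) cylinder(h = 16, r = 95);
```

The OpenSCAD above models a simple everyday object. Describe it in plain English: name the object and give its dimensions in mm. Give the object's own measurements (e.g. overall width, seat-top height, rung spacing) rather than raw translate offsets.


A spool: two coaxial disc flanges of radius 95 mm and thickness 16 mm, joined by a core cylinder of radius 30 mm and height 166 mm. The lower flange rests on z = 0 and the three cylinders share a vertical axis.


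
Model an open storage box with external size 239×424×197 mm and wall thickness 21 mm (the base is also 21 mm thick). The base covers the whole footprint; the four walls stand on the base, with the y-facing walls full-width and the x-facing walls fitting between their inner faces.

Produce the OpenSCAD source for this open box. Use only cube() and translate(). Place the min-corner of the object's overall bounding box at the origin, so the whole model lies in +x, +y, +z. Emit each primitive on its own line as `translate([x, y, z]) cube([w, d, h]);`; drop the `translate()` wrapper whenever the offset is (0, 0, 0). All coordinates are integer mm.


cube([239, 424, 21]);
translate([0, 0, 21]) cube([239, 21, 176]);
translate([0, 403, 21]) cube([239, 21, 176]);
translate([0, 21, 21]) cube([21, 382, 176]);
translate([218, 21, 21]) cube([21, 382, 176]);


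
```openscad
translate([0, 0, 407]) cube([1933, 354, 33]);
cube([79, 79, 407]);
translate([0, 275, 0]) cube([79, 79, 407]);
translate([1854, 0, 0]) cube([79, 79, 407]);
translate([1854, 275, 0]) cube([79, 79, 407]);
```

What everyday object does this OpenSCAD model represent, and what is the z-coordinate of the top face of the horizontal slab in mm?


A bench. The seat-top height is 440 mm.

A long slab on four corner posts — a bench. The slab sits at z = 407 with thickness 33, so the top is 407 + 33 = 440 mm.


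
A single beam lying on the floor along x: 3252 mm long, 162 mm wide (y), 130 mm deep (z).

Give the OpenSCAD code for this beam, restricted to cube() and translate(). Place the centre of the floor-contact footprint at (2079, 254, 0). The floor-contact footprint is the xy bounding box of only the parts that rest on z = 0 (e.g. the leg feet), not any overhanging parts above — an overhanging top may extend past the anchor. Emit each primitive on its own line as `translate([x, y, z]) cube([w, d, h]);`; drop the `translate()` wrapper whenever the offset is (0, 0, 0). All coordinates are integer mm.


translate([453, 173, 0]) cube([3252, 162, 130]);


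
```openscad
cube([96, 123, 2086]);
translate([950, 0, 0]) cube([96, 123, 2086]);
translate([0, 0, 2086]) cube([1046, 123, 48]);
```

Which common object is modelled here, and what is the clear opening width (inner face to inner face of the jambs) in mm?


A door frame. The clear opening width is 854 mm.

Two 2086 mm tall posts with a header on top — a door frame. The left jamb is 96 mm wide at x = 0; the right jamb starts at x = 950. The clear opening is 950 − 96 = 854 mm.


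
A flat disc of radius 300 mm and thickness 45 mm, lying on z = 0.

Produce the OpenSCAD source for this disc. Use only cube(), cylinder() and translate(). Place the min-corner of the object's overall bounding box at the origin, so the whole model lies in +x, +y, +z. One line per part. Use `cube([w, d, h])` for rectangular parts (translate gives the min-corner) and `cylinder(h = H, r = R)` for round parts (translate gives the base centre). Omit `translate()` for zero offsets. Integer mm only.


translate([300, 300, 0]) cylinder(h = 45, r = 300);


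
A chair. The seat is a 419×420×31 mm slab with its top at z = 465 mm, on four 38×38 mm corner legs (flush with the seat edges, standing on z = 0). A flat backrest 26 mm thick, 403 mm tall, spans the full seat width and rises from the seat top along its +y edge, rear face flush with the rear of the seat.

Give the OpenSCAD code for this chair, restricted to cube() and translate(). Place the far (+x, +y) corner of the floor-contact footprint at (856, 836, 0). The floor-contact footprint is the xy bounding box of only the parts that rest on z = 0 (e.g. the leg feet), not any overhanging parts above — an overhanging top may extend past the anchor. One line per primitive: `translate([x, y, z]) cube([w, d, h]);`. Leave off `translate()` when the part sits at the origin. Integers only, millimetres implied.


translate([437, 416, 434]) cube([419, 420, 31]);
translate([437, 416, 0]) cube([38, 38, 434]);
translate([818, 416, 0]) cube([38, 38, 434]);
translate([437, 798, 0]) cube([38, 38, 434]);
translate([818, 798, 0]) cube([38, 38, 434]);
translate([437, 810, 465]) cube([419, 26, 403]);


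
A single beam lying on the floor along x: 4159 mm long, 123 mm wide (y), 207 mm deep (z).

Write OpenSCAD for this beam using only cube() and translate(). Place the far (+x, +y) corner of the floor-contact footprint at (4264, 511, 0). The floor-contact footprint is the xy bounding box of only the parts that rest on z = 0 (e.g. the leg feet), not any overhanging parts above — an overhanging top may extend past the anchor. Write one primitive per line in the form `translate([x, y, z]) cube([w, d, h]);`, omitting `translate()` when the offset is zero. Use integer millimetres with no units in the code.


translate([105, 388, 0]) cube([4159, 123, 207]);


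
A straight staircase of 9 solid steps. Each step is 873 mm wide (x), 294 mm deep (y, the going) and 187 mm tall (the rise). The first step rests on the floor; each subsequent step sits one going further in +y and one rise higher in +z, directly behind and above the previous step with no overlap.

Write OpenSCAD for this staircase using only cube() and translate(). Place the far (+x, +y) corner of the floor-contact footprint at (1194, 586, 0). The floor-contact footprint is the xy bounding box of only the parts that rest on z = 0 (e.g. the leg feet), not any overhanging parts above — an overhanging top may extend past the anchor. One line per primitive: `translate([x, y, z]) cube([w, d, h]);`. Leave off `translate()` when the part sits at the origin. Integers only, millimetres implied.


translate([321, 292, 0]) cube([873, 294, 187]);
translate([321, 586, 187]) cube([873, 294, 187]);
translate([321, 880, 374]) cube([873, 294, 187]);
translate([321, 1174, 561]) cube([873, 294, 187]);
translate([321, 1468, 748]) cube([873, 294, 187]);
translate([321, 1762, 935]) cube([873, 294, 187]);
translate([321, 2056, 1122]) cube([873, 294, 187]);
translate([321, 2350, 1309]) cube([873, 294, 187]);
translate([321, 2644, 1496]) cube([873, 294, 187]);


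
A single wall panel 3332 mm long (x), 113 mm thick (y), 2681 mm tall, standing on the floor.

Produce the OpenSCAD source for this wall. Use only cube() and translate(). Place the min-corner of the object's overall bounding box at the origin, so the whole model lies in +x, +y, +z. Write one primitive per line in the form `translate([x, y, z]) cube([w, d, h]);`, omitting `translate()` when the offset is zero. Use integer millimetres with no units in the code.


cube([3332, 113, 2681]);


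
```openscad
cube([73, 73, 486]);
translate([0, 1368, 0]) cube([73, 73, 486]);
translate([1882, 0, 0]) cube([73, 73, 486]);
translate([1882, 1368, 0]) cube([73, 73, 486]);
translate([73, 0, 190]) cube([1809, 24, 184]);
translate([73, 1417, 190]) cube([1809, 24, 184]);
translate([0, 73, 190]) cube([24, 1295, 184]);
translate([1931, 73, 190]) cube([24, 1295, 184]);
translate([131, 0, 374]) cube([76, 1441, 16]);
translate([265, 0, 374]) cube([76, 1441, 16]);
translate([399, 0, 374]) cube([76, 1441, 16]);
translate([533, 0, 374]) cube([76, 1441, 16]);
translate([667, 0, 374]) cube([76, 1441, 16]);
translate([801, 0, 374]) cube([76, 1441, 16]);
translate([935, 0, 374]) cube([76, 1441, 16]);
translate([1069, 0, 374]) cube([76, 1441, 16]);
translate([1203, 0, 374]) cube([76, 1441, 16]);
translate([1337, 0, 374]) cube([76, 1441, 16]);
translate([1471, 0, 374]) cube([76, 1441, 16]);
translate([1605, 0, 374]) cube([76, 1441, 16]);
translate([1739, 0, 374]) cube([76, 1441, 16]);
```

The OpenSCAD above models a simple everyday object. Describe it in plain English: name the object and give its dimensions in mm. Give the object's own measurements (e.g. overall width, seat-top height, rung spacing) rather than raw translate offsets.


A bed frame 1955 mm long (x) by 1441 mm wide (y). Four 73×73 mm corner posts, 486 mm tall, at the corners of the footprint. Four rails of 24 mm thickness and 184 mm height run between adjacent posts with their undersides at z = 190 mm, their outer faces flush with the outside of the frame (the two x-running rails run between the posts' inner faces; the two y-running rails run between the posts' inner faces). 13 slats, each 76 mm wide (x) and 16 mm thick, lie across the top of the two x-running rails, running the full 1441 mm width of the frame in y; along x they sit between the end posts with a 58 mm gap after the −x posts and between neighbouring slats, leaving 67 mm before the +x posts.


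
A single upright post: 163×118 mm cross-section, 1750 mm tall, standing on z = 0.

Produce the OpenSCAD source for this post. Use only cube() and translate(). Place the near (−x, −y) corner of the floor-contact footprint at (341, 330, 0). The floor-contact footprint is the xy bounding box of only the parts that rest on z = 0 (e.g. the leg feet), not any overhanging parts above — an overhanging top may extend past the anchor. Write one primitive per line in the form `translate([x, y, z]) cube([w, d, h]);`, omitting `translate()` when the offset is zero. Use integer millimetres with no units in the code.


translate([341, 330, 0]) cube([163, 118, 1750]);


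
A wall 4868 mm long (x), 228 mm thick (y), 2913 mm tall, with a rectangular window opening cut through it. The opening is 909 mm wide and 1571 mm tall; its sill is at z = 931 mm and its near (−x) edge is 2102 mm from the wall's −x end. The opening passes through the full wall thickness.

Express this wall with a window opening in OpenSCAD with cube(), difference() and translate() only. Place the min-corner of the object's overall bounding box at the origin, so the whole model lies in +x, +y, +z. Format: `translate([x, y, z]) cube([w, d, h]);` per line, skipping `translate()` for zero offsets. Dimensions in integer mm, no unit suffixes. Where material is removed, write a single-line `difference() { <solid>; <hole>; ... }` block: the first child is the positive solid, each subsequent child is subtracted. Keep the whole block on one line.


difference() { cube([4868, 228, 2913]); translate([2102, 0, 931]) cube([909, 228, 1571]); }


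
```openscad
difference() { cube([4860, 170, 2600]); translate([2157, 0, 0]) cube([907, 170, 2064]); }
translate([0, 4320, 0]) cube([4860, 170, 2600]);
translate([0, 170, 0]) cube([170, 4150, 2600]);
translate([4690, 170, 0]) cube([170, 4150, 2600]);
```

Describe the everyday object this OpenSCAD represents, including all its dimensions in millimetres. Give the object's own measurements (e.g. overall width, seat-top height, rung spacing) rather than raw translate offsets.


A single room: four walls, each 2600 mm tall and 170 mm thick, enclosing an outside footprint 4860×4490 mm (x × y), no floor or roof. The front and back walls (−y and +y sides) run the full x-width; the side walls fit between their inner faces. A door opening 907 mm wide and 2064 mm tall is cut through the front wall from the floor up, its −x edge 2157 mm from the wall's −x end.


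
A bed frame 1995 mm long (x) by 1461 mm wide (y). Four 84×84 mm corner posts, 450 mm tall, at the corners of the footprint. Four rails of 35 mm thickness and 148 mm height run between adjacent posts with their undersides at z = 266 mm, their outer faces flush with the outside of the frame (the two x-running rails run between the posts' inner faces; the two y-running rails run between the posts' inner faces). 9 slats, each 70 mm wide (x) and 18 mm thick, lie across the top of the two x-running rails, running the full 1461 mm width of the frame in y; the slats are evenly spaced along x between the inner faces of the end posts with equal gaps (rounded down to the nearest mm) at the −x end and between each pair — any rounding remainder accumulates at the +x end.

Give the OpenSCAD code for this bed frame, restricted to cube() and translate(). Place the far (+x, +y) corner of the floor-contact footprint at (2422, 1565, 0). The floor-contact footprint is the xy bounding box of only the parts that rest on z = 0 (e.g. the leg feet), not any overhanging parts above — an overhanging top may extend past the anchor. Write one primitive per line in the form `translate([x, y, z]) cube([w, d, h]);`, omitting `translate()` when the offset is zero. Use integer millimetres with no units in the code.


translate([427, 104, 0]) cube([84, 84, 450]);
translate([427, 1481, 0]) cube([84, 84, 450]);
translate([2338, 104, 0]) cube([84, 84, 450]);
translate([2338, 1481, 0]) cube([84, 84, 450]);
translate([511, 104, 266]) cube([1827, 35, 148]);
translate([511, 1530, 266]) cube([1827, 35, 148]);
translate([427, 188, 266]) cube([35, 1293, 148]);
translate([2387, 188, 266]) cube([35, 1293, 148]);
translate([630, 104, 414]) cube([70, 1461, 18]);
translate([819, 104, 414]) cube([70, 1461, 18]);
translate([1008, 104, 414]) cube([70, 1461, 18]);
translate([1197, 104, 414]) cube([70, 1461, 18]);
translate([1386, 104, 414]) cube([70, 1461, 18]);
translate([1575, 104, 414]) cube([70, 1461, 18]);
translate([1764, 104, 414]) cube([70, 1461, 18]);
translate([1953, 104, 414]) cube([70, 1461, 18]);
translate([2142, 104, 414]) cube([70, 1461, 18]);


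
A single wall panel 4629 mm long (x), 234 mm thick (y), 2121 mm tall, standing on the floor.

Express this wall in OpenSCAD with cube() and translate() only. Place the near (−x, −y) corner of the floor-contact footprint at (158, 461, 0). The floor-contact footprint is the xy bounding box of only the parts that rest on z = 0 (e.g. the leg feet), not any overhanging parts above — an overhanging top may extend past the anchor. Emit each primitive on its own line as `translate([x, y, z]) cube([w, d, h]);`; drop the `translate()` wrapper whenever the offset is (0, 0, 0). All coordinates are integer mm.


translate([158, 461, 0]) cube([4629, 234, 2121]);


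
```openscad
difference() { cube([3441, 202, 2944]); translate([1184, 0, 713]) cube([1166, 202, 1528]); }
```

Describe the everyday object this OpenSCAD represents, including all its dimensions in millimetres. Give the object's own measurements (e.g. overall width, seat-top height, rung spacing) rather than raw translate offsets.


A wall 3441 mm long (x), 202 mm thick (y), 2944 mm tall, with a rectangular window opening cut through it. The opening is 1166 mm wide and 1528 mm tall; its sill is at z = 713 mm and its near (−x) edge is 1184 mm from the wall's −x end. The opening passes through the full wall thickness.


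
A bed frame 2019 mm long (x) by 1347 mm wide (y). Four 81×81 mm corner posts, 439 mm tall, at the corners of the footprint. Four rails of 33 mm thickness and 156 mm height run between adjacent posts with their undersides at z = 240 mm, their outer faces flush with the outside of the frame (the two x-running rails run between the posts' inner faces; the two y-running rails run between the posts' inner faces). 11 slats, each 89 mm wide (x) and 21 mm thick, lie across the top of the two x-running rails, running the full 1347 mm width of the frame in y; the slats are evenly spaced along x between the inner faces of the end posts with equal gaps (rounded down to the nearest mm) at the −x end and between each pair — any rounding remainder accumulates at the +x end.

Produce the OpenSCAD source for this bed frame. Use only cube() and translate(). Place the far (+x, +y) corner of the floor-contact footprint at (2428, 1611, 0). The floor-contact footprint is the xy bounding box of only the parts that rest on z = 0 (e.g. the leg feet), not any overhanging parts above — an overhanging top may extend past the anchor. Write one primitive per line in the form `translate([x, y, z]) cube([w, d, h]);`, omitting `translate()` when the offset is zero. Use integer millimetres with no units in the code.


translate([409, 264, 0]) cube([81, 81, 439]);
translate([409, 1530, 0]) cube([81, 81, 439]);
translate([2347, 264, 0]) cube([81, 81, 439]);
translate([2347, 1530, 0]) cube([81, 81, 439]);
translate([490, 264, 240]) cube([1857, 33, 156]);
translate([490, 1578, 240]) cube([1857, 33, 156]);
translate([409, 345, 240]) cube([33, 1185, 156]);
translate([2395, 345, 240]) cube([33, 1185, 156]);
translate([563, 264, 396]) cube([89, 1347, 21]);
translate([725, 264, 396]) cube([89, 1347, 21]);
translate([887, 264, 396]) cube([89, 1347, 21]);
translate([1049, 264, 396]) cube([89, 1347, 21]);
translate([1211, 264, 396]) cube([89, 1347, 21]);
translate([1373, 264, 396]) cube([89, 1347, 21]);
translate([1535, 264, 396]) cube([89, 1347, 21]);
translate([1697, 264, 396]) cube([89, 1347, 21]);
translate([1859, 264, 396]) cube([89, 1347, 21]);
translate([2021, 264, 396]) cube([89, 1347, 21]);
translate([2183, 264, 396]) cube([89, 1347, 21]);


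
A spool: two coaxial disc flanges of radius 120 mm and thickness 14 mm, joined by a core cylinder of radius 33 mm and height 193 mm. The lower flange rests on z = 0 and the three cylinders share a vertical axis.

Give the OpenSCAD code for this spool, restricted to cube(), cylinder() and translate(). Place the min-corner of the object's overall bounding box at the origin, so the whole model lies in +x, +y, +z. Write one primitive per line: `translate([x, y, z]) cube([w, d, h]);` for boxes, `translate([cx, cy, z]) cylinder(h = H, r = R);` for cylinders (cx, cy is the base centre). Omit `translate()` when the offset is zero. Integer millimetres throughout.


translate([120, 120, 0]) cylinder(h = 14, r = 120);
translate([120, 120, 14]) cylinder(h = 193, r = 33);
translate([120, 120, 207]) cylinder(h = 14, r = 120);


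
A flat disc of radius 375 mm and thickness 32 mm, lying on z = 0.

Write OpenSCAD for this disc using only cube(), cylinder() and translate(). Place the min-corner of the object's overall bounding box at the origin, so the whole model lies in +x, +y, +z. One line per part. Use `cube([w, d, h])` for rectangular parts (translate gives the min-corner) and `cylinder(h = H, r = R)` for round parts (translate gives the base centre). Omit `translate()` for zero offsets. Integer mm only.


translate([375, 375, 0]) cylinder(h = 32, r = 375);


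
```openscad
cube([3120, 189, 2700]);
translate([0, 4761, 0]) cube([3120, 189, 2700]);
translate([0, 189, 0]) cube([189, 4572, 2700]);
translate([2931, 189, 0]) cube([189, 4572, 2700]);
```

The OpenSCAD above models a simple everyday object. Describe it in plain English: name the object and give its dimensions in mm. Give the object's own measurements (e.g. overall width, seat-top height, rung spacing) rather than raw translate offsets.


The wall frame of a small rectangular building: four walls, each 2700 mm tall and 189 mm thick, enclosing a footprint 3120 mm (x) by 4950 mm (y) outside-to-outside, with no floor or roof. The front and back walls (the −y and +y sides) span the full width; the two side walls fit between them.


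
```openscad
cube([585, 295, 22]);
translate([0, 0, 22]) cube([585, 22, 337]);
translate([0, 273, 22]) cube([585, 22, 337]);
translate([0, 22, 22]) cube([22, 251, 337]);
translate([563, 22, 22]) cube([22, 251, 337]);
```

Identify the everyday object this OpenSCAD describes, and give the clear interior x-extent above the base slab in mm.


An open box. The internal width is 541 mm.

A 585×295 base slab with four walls standing on it — an open box. The base is 585 mm wide and the walls are 22 mm thick, so the internal width is 585 − 2 × 22 = 541 mm.


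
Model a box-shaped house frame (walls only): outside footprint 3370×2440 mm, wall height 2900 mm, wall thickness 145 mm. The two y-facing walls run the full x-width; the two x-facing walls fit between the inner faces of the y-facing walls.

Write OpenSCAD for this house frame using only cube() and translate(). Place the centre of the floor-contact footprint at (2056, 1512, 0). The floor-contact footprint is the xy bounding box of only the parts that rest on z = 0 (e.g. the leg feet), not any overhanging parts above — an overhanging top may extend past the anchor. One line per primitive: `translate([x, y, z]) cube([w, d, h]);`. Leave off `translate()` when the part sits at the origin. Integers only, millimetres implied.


translate([371, 292, 0]) cube([3370, 145, 2900]);
translate([371, 2587, 0]) cube([3370, 145, 2900]);
translate([371, 437, 0]) cube([145, 2150, 2900]);
translate([3596, 437, 0]) cube([145, 2150, 2900]);


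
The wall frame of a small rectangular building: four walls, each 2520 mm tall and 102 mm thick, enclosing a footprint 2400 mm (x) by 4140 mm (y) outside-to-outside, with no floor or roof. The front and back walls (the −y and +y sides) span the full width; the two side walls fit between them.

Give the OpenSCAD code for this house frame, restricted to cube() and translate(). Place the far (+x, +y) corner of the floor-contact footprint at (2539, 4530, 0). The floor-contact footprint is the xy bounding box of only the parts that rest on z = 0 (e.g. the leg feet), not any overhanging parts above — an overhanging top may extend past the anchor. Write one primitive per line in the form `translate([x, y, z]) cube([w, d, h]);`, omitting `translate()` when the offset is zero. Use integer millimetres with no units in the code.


translate([139, 390, 0]) cube([2400, 102, 2520]);
translate([139, 4428, 0]) cube([2400, 102, 2520]);
translate([139, 492, 0]) cube([102, 3936, 2520]);
translate([2437, 492, 0]) cube([102, 3936, 2520]);


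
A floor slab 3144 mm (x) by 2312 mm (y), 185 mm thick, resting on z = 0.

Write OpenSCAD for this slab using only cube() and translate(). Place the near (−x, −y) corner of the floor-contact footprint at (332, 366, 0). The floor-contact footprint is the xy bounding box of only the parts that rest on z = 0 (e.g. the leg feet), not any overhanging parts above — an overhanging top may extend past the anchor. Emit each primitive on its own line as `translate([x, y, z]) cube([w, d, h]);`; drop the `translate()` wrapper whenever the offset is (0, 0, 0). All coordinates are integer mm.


translate([332, 366, 0]) cube([3144, 2312, 185]);


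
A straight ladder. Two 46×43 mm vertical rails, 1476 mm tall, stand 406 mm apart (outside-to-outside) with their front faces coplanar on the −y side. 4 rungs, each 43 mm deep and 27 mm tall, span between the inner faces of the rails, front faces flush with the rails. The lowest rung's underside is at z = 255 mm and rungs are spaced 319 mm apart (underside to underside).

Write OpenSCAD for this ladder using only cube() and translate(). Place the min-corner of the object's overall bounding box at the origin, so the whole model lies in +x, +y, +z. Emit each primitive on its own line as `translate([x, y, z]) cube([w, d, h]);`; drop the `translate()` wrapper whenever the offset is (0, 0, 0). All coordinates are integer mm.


cube([46, 43, 1476]);
translate([360, 0, 0]) cube([46, 43, 1476]);
translate([46, 0, 255]) cube([314, 43, 27]);
translate([46, 0, 574]) cube([314, 43, 27]);
translate([46, 0, 893]) cube([314, 43, 27]);
translate([46, 0, 1212]) cube([314, 43, 27]);


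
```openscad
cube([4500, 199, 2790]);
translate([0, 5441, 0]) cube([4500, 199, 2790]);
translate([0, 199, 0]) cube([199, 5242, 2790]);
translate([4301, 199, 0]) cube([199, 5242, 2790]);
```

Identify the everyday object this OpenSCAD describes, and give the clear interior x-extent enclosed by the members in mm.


A house (or room) frame. The interior width is 4102 mm.

Four 2790 mm walls enclosing a rectangle with no floor or roof — a room or house frame. Outside width is 4500 mm and wall thickness is 199 mm, so the interior width is 4500 − 2 × 199 = 4102 mm.


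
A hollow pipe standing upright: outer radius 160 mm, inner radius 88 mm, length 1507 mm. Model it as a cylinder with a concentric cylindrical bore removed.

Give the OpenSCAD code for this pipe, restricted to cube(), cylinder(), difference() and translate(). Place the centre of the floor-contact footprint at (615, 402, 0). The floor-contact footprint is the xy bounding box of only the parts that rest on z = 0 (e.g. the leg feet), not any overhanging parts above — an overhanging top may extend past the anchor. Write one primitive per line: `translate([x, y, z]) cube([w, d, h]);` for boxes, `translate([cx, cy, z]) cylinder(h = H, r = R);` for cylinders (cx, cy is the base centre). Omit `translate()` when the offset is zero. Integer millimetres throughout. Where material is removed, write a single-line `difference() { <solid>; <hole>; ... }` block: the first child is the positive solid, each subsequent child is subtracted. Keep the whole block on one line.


difference() { translate([615, 402, 0]) cylinder(h = 1507, r = 160); translate([615, 402, 0]) cylinder(h = 1507, r = 88); }


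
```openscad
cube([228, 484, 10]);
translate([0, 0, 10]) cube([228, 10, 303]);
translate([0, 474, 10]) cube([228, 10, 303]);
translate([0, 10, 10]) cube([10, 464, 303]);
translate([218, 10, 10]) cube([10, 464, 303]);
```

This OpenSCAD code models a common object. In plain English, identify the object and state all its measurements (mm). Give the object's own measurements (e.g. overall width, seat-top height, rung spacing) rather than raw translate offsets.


An open-topped rectangular box: outside dimensions 228×484×313 mm, with a uniform wall and base thickness of 10 mm. The base is a full 228×484 slab on the floor; four walls sit on top of the base. The front and back walls (the −y and +y sides) span the full width; the two side walls fit between them.


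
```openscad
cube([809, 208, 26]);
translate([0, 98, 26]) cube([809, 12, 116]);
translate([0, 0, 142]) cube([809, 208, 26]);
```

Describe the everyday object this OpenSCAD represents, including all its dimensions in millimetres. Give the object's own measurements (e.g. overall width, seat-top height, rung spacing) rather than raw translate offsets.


An I-beam lying along x, 809 mm long. Overall section height 168 mm. Two flanges 208 mm wide (y) and 26 mm thick, one on the floor and one at the top; a web 12 mm thick runs between them, centred on the flange width.


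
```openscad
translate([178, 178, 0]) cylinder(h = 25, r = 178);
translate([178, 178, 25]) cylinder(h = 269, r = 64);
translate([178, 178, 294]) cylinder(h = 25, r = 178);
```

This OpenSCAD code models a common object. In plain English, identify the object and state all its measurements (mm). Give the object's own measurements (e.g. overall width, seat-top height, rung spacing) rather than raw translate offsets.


A spool: two coaxial disc flanges of radius 178 mm and thickness 25 mm, joined by a core cylinder of radius 64 mm and height 269 mm. The lower flange rests on z = 0 and the three cylinders share a vertical axis.


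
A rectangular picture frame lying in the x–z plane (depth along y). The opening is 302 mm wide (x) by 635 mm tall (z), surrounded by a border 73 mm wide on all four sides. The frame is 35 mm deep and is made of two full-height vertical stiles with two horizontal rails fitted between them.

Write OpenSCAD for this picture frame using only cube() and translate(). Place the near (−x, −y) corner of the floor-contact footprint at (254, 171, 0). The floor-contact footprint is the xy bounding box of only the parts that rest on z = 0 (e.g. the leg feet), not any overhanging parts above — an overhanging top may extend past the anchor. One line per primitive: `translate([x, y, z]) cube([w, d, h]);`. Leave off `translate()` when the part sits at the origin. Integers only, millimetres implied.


translate([254, 171, 0]) cube([73, 35, 781]);
translate([629, 171, 0]) cube([73, 35, 781]);
translate([327, 171, 0]) cube([302, 35, 73]);
translate([327, 171, 708]) cube([302, 35, 73]);


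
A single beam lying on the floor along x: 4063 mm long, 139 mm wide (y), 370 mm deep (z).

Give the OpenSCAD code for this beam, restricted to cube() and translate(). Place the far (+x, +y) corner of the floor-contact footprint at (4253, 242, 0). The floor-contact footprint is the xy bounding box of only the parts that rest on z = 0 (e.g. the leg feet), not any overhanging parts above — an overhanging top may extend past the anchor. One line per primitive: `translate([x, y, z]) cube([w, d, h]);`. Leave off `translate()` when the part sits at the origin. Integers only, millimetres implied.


translate([190, 103, 0]) cube([4063, 139, 370]);


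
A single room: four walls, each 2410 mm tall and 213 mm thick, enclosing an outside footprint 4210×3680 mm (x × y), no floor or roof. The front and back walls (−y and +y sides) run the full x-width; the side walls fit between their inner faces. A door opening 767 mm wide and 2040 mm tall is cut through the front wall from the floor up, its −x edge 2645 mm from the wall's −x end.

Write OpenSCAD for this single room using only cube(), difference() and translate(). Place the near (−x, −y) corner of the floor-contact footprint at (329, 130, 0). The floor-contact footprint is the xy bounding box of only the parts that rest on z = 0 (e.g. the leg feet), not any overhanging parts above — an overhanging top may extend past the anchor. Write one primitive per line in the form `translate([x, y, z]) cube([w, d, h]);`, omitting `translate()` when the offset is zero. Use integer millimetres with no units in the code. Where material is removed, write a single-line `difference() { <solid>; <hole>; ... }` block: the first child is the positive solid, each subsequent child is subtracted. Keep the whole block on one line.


difference() { translate([329, 130, 0]) cube([4210, 213, 2410]); translate([2974, 130, 0]) cube([767, 213, 2040]); }
translate([329, 3597, 0]) cube([4210, 213, 2410]);
translate([329, 343, 0]) cube([213, 3254, 2410]);
translate([4326, 343, 0]) cube([213, 3254, 2410]);


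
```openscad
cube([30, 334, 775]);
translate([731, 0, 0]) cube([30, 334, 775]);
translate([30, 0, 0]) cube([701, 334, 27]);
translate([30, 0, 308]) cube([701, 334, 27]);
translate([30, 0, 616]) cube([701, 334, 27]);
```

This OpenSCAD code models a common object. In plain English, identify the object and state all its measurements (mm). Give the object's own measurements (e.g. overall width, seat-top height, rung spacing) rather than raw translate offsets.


An open bookshelf. Two side panels, each 30 mm thick, 334 mm deep and 775 mm tall, stand 761 mm apart (outside-to-outside). Between them sit 3 shelves, each 27 mm thick and 334 mm deep, spanning the full gap between the sides. The bottom shelf rests on the floor (its underside at z = 0) and the clear gap between one shelf's top and the next shelf's underside is 281 mm.


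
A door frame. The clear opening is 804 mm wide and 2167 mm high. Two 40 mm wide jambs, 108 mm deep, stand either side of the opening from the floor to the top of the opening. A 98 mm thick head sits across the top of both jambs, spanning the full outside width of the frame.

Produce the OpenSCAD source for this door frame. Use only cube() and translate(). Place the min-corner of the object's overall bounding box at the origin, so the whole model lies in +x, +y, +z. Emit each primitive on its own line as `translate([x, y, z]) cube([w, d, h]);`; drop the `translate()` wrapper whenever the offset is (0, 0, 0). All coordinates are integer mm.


cube([40, 108, 2167]);
translate([844, 0, 0]) cube([40, 108, 2167]);
translate([0, 0, 2167]) cube([884, 108, 98]);


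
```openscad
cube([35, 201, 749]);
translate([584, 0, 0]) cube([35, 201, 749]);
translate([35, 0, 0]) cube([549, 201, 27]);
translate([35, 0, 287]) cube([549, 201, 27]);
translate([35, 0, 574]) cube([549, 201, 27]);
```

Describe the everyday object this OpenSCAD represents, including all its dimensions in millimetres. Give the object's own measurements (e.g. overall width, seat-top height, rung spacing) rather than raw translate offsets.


An open bookshelf. Two side panels, each 35 mm thick, 201 mm deep and 749 mm tall, stand 619 mm apart (outside-to-outside). Between them sit 3 shelves, each 27 mm thick and 201 mm deep, spanning the full gap between the sides. The bottom shelf rests on the floor (its underside at z = 0) and the clear gap between one shelf's top and the next shelf's underside is 260 mm.


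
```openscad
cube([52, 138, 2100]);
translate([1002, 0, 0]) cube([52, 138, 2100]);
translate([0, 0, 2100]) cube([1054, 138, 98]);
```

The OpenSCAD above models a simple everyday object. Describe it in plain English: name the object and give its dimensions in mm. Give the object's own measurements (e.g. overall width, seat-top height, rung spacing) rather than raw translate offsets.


A door frame. The clear opening is 950 mm wide and 2100 mm high. Two 52 mm wide jambs, 138 mm deep, stand either side of the opening from the floor to the top of the opening. A 98 mm thick head sits across the top of both jambs, spanning the full outside width of the frame.


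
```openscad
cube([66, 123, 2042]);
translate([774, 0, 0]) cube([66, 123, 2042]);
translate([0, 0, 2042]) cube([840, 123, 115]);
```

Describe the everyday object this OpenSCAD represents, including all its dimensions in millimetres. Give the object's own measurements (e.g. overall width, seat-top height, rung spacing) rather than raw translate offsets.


A door frame. The clear opening is 708 mm wide and 2042 mm high. Two 66 mm wide jambs, 123 mm deep, stand either side of the opening from the floor to the top of the opening. A 115 mm thick head sits across the top of both jambs, spanning the full outside width of the frame.


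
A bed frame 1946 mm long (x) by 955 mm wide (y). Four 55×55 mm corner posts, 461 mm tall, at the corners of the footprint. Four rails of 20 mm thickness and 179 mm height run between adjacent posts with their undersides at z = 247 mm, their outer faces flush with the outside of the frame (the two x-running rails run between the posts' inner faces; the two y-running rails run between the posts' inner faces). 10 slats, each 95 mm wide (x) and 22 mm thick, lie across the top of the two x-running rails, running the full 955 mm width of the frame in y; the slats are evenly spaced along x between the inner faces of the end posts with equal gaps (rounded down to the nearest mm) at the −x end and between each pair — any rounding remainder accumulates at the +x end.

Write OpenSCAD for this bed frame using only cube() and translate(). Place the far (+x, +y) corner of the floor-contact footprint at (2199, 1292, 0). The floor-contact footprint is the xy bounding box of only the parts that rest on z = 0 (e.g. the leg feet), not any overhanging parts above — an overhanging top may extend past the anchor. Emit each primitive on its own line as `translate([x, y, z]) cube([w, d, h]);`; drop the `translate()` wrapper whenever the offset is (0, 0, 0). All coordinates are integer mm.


// slat z = rail_z + rail_h = 247 + 179 = 426
// slat gap = ⌊(1836 − 10·95) / 11⌋ = 80
translate([253, 337, 0]) cube([55, 55, 461]);
translate([253, 1237, 0]) cube([55, 55, 461]);
translate([2144, 337, 0]) cube([55, 55, 461]);
translate([2144, 1237, 0]) cube([55, 55, 461]);
translate([308, 337, 247]) cube([1836, 20, 179]);
translate([308, 1272, 247]) cube([1836, 20, 179]);
translate([253, 392, 247]) cube([20, 845, 179]);
translate([2179, 392, 247]) cube([20, 845, 179]);
translate([388, 337, 426]) cube([95, 955, 22]);
translate([563, 337, 426]) cube([95, 955, 22]);
translate([738, 337, 426]) cube([95, 955, 22]);
translate([913, 337, 426]) cube([95, 955, 22]);
translate([1088, 337, 426]) cube([95, 955, 22]);
translate([1263, 337, 426]) cube([95, 955, 22]);
translate([1438, 337, 426]) cube([95, 955, 22]);
translate([1613, 337, 426]) cube([95, 955, 22]);
translate([1788, 337, 426]) cube([95, 955, 22]);
translate([1963, 337, 426]) cube([95, 955, 22]);


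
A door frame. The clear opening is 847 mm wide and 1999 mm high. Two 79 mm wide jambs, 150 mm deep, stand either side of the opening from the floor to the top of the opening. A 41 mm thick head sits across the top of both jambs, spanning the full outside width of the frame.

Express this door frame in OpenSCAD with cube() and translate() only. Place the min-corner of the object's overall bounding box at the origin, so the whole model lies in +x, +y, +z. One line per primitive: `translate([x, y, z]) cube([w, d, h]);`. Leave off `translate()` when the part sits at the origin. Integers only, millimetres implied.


cube([79, 150, 1999]);
translate([926, 0, 0]) cube([79, 150, 1999]);
translate([0, 0, 1999]) cube([1005, 150, 41]);


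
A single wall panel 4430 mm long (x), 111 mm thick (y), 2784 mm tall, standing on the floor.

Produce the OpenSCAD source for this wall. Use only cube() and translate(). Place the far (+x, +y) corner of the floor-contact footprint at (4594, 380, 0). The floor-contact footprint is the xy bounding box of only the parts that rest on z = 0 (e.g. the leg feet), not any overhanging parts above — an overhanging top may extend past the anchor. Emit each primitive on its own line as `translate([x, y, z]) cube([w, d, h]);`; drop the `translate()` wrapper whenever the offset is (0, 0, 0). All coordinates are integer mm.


translate([164, 269, 0]) cube([4430, 111, 2784]);
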